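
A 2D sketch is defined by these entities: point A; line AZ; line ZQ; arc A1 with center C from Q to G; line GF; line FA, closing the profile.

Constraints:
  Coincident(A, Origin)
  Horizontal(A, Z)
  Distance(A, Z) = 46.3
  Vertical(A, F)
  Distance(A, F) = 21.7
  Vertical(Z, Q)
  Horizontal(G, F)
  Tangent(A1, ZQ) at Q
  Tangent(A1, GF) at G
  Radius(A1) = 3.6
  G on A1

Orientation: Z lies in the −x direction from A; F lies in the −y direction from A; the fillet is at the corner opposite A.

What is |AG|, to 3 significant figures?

47.9

The virtual corner opposite A is at (-46.3, -21.7). The tangent condition forces CQ to be normal to ZQ and since A1 is tangent to GF there, CG ⟂ GF, with radius 3.6, so the center C sits 3.6 in from both sides at C = (-42.7, -18.1). That places the tangent points at Q = (-46.3, -18.1) on ZQ and G = (-42.7, -21.7) on GF. Then |AG| = |G − A| = 47.9.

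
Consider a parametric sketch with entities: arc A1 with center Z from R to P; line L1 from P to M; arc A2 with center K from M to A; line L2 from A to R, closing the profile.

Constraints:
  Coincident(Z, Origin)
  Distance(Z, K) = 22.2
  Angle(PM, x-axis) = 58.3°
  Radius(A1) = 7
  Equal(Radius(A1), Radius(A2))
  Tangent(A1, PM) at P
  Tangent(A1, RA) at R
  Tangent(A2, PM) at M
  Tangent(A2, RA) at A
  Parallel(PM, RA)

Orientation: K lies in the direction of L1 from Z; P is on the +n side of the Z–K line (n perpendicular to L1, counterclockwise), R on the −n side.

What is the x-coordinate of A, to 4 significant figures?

17.62

The slot axis is L1's direction at 58.3°, so u = (cos 58.3°, sin 58.3°) = (0.5255, 0.8508) and n = (−sin 58.3°, cos 58.3°) = (-0.8508, 0.5255). Z is at the origin and K lies 22.2 along u from Z, so K = 22.2·u = (11.67, 18.89). Tangency of A1 to both parallel lines with radius 7.0 puts P and R at Z ± 7.0·n: P = (-5.956, 3.678), R = (5.956, -3.678). Equal radii place M and A the same way about K: M = K + 7.0·n = (5.710, 22.57), A = K − 7.0·n = (17.62, 15.21). So A.x = 17.62.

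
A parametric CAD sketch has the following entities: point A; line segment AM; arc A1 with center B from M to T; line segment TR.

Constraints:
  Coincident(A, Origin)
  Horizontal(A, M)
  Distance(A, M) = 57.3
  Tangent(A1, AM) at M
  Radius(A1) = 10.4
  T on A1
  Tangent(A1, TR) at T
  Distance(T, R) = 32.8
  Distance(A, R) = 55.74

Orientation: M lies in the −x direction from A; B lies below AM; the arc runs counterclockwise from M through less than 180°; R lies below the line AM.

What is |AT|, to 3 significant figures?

66.6

Checks: ∠(BM, MA) = 90.00° ✓; |BM| = 10.40 ✓; |BT| = 10.40 ✓; ∠(BT, TR) = 90.00° ✓; |TR| = 32.80 ✓; |AR| = 55.74 ✓.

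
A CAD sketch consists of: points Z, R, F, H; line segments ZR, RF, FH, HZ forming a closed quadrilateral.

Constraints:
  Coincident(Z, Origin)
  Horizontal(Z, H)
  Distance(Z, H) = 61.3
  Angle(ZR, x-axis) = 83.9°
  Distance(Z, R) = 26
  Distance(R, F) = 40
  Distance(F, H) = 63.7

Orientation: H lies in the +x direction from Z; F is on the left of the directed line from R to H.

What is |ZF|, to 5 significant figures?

62.854

Z is at the origin; ZH is horizontal with |ZH| = 61.3 and H in +x, so H = (61.3, 0). ZR runs at 83.9° with |ZR| = 26.0, so R = (2.7629, 25.853). F is determined by |RF| = 40.0 and |FH| = 63.7 together: it lies at the intersection of circle(R, 40.0) and circle(H, 63.7). With |RH| = 63.992, the foot of the radical line on RH is 12.793 from R and the perpendicular offset is √(40.0² − 12.793²) = 37.899. Taking the left-of-RH solution: F = (29.776, 55.353).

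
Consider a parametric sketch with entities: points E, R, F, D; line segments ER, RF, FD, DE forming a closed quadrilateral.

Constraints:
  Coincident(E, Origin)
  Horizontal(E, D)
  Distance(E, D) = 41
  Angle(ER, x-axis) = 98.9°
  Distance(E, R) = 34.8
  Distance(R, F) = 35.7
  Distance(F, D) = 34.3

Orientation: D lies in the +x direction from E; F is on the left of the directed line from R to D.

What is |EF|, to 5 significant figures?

44.471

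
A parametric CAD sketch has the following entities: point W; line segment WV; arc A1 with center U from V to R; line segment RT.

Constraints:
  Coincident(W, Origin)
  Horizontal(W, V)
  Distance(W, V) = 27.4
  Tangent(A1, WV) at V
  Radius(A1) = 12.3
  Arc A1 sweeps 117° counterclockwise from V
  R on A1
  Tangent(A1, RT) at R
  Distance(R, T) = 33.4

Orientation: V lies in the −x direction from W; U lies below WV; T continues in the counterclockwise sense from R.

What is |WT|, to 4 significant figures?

52.99

W is at the origin; WV is horizontal with |WV| = 27.4 and V on the −x side, so V = (-27.40, 0.000). The tangent condition forces UV to be normal to WV, so U = V + (0, -12.3) = (-27.40, -12.30). On A1, V sits at bearing 90° from U; a 117° counterclockwise sweep puts R at bearing 207°, so R = U + 12.3·(cos 207°, sin 207°) = (-38.36, -17.88). The tangent condition forces UR to be normal to RT, so RT runs along (−sin 207°, cos 207°); with |RT| = 33.4, T = (-23.20, -47.64). Then |WT| = |T − W| = 52.99.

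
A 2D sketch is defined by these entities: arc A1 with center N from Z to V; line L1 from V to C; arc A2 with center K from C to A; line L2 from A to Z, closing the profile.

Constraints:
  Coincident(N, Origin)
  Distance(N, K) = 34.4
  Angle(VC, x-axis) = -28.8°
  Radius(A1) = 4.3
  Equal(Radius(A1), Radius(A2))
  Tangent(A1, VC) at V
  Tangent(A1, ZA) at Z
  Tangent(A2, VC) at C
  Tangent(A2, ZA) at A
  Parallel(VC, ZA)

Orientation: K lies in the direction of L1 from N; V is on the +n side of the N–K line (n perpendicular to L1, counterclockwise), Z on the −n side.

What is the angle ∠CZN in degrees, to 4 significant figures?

75.96°

Tangency of A1 to both parallel lines with radius 4.3 puts V and Z at N ± 4.3·n: V = (2.072, 3.768), Z = (-2.072, -3.768). Equal radii place C and A the same way about K: C = K + 4.3·n = (32.22, -12.80), A = K − 4.3·n = (28.07, -20.34). Then cos ∠CZN = ZC·ZN / (|ZC||ZN|), giving 75.96°.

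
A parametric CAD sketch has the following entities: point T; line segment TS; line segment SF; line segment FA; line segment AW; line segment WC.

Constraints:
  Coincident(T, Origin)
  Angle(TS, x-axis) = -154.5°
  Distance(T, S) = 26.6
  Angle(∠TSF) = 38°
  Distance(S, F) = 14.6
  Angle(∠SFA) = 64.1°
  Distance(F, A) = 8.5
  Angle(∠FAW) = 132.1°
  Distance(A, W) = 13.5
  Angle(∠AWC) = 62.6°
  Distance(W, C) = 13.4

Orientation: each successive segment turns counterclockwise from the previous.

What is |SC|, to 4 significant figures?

1.810

∠FAW = 132.1° gives AW at 151.3° from the x-axis; with |AW| = 13.5, W = (-23.57, 0.1400). ∠AWC = 62.6° gives WC at -91.30° from the x-axis; with |WC| = 13.4, C = (-23.87, -13.26). Then |SC| = |C − S| = 1.810.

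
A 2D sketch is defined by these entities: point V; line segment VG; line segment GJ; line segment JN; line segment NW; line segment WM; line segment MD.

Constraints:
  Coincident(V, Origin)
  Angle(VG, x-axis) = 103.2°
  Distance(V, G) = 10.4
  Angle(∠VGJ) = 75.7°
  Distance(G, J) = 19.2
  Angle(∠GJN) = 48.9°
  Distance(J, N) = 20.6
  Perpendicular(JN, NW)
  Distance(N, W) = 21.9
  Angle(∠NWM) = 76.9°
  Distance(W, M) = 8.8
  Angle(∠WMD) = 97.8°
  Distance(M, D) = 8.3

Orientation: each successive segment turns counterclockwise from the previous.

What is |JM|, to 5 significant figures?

23.258

JN is perpendicular to NW, so NW runs at 68.600°; with |NW| = 21.9, W = (7.7651, 14.133). ∠NWM = 76.9° gives WM at 171.70° from the x-axis; with |WM| = 8.8, M = (-0.94273, 15.404). Then |JM| = |M − J| = 23.258.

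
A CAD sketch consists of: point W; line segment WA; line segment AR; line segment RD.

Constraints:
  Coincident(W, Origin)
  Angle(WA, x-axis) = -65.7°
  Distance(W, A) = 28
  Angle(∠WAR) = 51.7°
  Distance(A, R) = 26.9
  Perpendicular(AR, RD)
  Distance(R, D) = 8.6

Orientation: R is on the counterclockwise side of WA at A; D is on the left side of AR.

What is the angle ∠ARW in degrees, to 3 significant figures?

66.5°

W is at the origin; WA runs at -65.7° with length 28.0, so A = 28.0·(cos -65.7°, sin -65.7°) = (11.5, -25.5). ∠WAR = 51.7°, so AR runs at -65.7° + (180° − 51.7°) = 62.6° from the x-axis; with |AR| = 26.9, R = A + 26.9·(cos 62.6°, sin 62.6°) = (23.9, -1.64). Then cos ∠ARW = RA·RW / (|RA||RW|), giving 66.5°.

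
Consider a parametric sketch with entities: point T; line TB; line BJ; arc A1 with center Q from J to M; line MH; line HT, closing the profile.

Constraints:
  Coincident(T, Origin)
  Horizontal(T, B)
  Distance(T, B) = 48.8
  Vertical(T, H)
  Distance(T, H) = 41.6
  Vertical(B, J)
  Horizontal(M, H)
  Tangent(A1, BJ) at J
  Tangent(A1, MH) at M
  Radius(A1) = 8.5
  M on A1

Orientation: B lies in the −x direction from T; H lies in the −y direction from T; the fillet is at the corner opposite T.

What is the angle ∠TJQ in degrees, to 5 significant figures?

34.148°

The virtual corner opposite T is at (-48.800, -41.600). A1 meets BJ tangentially, so QJ is at right angles to BJ and tangency of A1 to MH means the radius QM is perpendicular to MH, with radius 8.5, so the center Q sits 8.5 in from both sides at Q = (-40.300, -33.100). That places the tangent points at J = (-48.800, -33.100) on BJ and M = (-40.300, -41.600) on MH. Then cos ∠TJQ = JT·JQ / (|JT||JQ|), giving 34.148°.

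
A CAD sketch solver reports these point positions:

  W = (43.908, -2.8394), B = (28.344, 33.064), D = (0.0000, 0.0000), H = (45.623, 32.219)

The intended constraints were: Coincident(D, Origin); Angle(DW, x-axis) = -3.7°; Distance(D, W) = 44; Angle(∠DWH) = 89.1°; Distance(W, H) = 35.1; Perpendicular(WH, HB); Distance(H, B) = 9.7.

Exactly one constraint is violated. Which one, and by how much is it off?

Distance(H, B) = 9.7 — off by 7.60.

D = (0.00, 0.00) ✓; DW at -3.700° ✓; |DW| = 44.00 ✓; ∠DWH = 89.10° ✓; |WH| = 35.10 ✓; ∠(WH, HB) = 90.00° ✓; |HB| = 17.30 ✗.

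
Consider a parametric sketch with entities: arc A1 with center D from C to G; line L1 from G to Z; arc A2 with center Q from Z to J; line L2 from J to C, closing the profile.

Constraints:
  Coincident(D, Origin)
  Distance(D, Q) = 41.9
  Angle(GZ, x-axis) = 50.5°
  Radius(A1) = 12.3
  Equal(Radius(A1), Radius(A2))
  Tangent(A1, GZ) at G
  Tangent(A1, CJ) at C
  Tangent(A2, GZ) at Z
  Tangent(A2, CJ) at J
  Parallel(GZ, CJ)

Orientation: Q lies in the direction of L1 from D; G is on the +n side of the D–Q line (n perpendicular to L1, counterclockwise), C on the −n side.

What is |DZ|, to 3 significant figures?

43.7

Tangency of A1 to both parallel lines with radius 12.3 puts G and C at D ± 12.3·n: G = (-9.49, 7.82), C = (9.49, -7.82). Equal radii place Z and J the same way about Q: Z = Q + 12.3·n = (17.2, 40.2), J = Q − 12.3·n = (36.1, 24.5). Then |DZ| = |Z − D| = 43.7.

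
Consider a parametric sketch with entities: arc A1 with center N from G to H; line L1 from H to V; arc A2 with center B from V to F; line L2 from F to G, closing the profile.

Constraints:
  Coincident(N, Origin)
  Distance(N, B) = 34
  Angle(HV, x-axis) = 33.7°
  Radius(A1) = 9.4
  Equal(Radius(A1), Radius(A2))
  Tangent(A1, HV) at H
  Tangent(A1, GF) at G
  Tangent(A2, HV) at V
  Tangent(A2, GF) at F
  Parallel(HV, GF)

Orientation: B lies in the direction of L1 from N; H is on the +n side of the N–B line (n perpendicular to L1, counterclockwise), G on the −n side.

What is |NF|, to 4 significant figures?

35.28

The slot axis is L1's direction at 33.7°, so u = (cos 33.7°, sin 33.7°) = (0.8320, 0.5548) and n = (−sin 33.7°, cos 33.7°) = (-0.5548, 0.8320). N is at the origin and B lies 34.0 along u from N, so B = 34.0·u = (28.29, 18.86). Tangency of A1 to both parallel lines with radius 9.4 puts H and G at N ± 9.4·n: H = (-5.216, 7.820), G = (5.216, -7.820). Equal radii place V and F the same way about B: V = B + 9.4·n = (23.07, 26.69), F = B − 9.4·n = (33.50, 11.04). Then |NF| = |F − N| = 35.28.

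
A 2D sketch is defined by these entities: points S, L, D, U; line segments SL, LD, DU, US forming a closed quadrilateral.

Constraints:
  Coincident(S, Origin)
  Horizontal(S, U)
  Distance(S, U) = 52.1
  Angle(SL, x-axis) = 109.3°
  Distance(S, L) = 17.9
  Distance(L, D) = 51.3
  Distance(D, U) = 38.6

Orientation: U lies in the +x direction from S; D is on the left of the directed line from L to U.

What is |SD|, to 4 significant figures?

55.45

Checks: |SU| = 52.10 ✓; |SL| = 17.90 ✓; |LD| = 51.30 ✓; |DU| = 38.60 ✓.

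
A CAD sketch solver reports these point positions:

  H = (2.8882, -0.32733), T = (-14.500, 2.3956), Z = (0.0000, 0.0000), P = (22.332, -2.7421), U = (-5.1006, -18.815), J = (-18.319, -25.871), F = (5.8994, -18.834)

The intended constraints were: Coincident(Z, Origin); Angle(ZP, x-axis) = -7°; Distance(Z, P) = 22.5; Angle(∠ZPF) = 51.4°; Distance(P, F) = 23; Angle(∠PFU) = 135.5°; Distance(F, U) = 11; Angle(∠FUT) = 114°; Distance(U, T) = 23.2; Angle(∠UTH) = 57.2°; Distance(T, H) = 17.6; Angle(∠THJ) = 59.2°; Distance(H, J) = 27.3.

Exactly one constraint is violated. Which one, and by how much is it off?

Distance(H, J) = 27.3 — off by 5.90.

Z = (0.00, 0.00) ✓; ZP at -7.000° ✓; |ZP| = 22.50 ✓; ∠ZPF = 51.40° ✓; |PF| = 23.00 ✓; ∠PFU = 135.5° ✓; |FU| = 11.00 ✓; ∠FUT = 114.0° ✓; |UT| = 23.20 ✓; ∠UTH = 57.20° ✓; |TH| = 17.60 ✓; ∠THJ = 59.20° ✓; |HJ| = 33.20 ✗.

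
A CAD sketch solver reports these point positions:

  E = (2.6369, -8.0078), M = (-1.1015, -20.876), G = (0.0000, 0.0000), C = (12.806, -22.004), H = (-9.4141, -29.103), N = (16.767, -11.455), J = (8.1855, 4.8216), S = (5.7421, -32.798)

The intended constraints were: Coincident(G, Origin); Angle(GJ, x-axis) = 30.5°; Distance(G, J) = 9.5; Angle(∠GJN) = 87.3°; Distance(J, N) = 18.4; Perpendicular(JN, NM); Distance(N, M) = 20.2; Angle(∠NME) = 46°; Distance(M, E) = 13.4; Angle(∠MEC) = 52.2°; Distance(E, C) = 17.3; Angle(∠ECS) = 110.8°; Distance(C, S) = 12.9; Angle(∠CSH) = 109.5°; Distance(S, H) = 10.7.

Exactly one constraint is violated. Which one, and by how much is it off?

Distance(S, H) = 10.7 — off by 4.90.

G = (0.00, 0.00) ✓; GJ at 30.50° ✓; |GJ| = 9.500 ✓; ∠GJN = 87.30° ✓; |JN| = 18.40 ✓; ∠(JN, NM) = 90.00° ✓; |NM| = 20.20 ✓; ∠NME = 46.00° ✓; |ME| = 13.40 ✓; ∠MEC = 52.20° ✓; |EC| = 17.30 ✓; ∠ECS = 110.8° ✓; |CS| = 12.90 ✓; ∠CSH = 109.5° ✓; |SH| = 15.60 ✗.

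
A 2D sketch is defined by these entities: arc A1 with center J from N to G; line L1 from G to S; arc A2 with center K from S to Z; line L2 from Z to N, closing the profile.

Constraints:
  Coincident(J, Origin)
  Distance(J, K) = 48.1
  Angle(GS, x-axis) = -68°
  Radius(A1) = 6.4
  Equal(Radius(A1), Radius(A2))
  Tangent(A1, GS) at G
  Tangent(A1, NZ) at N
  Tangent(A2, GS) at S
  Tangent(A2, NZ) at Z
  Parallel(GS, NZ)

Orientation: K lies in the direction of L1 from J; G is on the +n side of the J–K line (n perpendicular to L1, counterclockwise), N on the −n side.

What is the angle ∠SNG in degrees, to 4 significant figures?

75.10°

The slot axis is L1's direction at -68.0°, so u = (cos -68.0°, sin -68.0°) = (0.3746, -0.9272) and n = (−sin -68.0°, cos -68.0°) = (0.9272, 0.3746). J is at the origin and K lies 48.1 along u from J, so K = 48.1·u = (18.02, -44.60). Tangency of A1 to both parallel lines with radius 6.4 puts G and N at J ± 6.4·n: G = (5.934, 2.397), N = (-5.934, -2.397). Equal radii place S and Z the same way about K: S = K + 6.4·n = (23.95, -42.20), Z = K − 6.4·n = (12.08, -47.00). Then cos ∠SNG = NS·NG / (|NS||NG|), giving 75.10°.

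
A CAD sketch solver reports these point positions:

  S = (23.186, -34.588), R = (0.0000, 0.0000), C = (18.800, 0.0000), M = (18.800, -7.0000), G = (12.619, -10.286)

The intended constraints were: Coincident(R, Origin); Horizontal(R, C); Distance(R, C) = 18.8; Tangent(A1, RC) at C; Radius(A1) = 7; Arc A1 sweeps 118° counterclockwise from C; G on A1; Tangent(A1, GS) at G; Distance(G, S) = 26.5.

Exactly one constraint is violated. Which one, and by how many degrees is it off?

Tangent(A1, GS) at G — off by 4.50°.

R = (0.00, 0.00) ✓; R.y = 0.00, C.y = 0.00 ✓; |RC| = 18.80 ✓; ∠(MC, CR) = 90.00° ✓; |MC| = 7.000 ✓; bearing(M→G) − bearing(M→C) = 118.0° ✓; |MG| = 7.000 ✓; ∠(MG, GS) = 94.50° ✗; |GS| = 26.50 ✓.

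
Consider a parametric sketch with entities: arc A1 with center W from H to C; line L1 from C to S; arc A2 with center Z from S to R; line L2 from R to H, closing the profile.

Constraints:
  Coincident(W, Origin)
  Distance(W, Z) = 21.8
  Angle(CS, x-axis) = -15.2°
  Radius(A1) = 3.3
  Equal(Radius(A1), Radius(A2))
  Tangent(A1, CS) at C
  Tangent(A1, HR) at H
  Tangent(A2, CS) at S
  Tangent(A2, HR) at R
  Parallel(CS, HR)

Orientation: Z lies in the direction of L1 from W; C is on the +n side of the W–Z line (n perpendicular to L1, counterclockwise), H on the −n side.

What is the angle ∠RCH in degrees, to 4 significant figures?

73.16°

Tangency of A1 to both parallel lines with radius 3.3 puts C and H at W ± 3.3·n: C = (0.8652, 3.185), H = (-0.8652, -3.185). Equal radii place S and R the same way about Z: S = Z + 3.3·n = (21.90, -2.531), R = Z − 3.3·n = (20.17, -8.900). Then cos ∠RCH = CR·CH / (|CR||CH|), giving 73.16°.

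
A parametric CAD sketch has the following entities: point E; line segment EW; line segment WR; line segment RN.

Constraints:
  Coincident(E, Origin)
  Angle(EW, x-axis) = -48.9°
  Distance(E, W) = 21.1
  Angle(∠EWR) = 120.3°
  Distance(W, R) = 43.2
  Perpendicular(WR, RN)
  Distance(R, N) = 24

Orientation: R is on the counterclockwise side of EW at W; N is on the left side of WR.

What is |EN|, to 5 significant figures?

54.155

E is at the origin; EW runs at -48.9° with length 21.1, so W = 21.1·(cos -48.9°, sin -48.9°) = (13.871, -15.900). ∠EWR = 120.3°, so WR runs at -48.9° + (180° − 120.3°) = 10.800° from the x-axis; with |WR| = 43.2, R = W + 43.2·(cos 10.800°, sin 10.800°) = (56.305, -7.8053). WR is perpendicular to RN; with |RN| = 24.0 on the left of WR, N = R + 24.0·(-0.18738, 0.98229) = (51.808, 15.770). Then |EN| = |N − E| = 54.155.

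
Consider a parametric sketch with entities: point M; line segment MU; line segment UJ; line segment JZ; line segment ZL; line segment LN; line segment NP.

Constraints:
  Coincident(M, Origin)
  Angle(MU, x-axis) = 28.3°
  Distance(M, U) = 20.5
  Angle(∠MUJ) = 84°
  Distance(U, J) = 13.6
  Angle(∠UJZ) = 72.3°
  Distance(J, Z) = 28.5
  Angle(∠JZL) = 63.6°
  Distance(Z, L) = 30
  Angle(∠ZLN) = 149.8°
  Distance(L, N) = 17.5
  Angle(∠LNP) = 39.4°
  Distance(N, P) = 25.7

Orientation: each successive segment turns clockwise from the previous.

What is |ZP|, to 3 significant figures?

23.6

M is at the origin; MU runs at 28.3° with length 20.5, so U = (18.0, 9.72). ∠MUJ = 84.0° gives UJ at -67.7° from the x-axis; with |UJ| = 13.6, J = (23.2, -2.86). ∠UJZ = 72.3° gives JZ at -175° from the x-axis; with |JZ| = 28.5, Z = (-5.20, -5.15). ∠JZL = 63.6° gives ZL at 68.2° from the x-axis; with |ZL| = 30.0, L = (5.94, 22.7). ∠ZLN = 149.8° gives LN at 38.0° from the x-axis; with |LN| = 17.5, N = (19.7, 33.5). ∠LNP = 39.4° gives NP at -103° from the x-axis; with |NP| = 25.7, P = (14.1, 8.40). Then |ZP| = |P − Z| = 23.6.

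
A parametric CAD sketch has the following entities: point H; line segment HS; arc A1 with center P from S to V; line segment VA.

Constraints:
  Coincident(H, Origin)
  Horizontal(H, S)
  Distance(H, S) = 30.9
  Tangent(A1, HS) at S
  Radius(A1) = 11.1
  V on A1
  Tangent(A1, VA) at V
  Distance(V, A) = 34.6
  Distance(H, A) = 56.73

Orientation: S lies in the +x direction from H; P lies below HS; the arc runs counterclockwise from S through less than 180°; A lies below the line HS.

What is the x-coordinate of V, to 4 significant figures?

20.35

H is at the origin; H and S share the same y with |HS| = 30.9 and S on the +x side, so S = (30.90, 0.000). Since A1 is tangent to HS there, PS ⟂ HS, so P = S + (0, -11.1) = (30.90, -11.10). Since PV ⟂ VA (tangency), |PA| = √(11.1² + 34.6²) = 36.34 regardless of where V sits on A1. So A lies on both circle(H, 56.73) and circle(P, 36.34); the below-HS intersection is A = (31.11, -47.44). V is the foot of the tangent from A: V = (20.35, -14.55).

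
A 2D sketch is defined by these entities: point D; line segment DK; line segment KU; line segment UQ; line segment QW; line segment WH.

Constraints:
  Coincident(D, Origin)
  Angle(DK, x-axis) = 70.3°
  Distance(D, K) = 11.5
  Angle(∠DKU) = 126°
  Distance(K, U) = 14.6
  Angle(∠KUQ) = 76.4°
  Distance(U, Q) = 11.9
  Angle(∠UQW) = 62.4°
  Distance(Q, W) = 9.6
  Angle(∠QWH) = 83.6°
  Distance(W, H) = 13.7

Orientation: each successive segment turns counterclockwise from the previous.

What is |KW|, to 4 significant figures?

6.961

∠KUQ = 76.4° gives UQ at -132.1° from the x-axis; with |UQ| = 11.9, Q = (-12.33, 14.06). ∠UQW = 62.4° gives QW at -14.50° from the x-axis; with |QW| = 9.6, W = (-3.035, 11.65). Then |KW| = |W − K| = 6.961.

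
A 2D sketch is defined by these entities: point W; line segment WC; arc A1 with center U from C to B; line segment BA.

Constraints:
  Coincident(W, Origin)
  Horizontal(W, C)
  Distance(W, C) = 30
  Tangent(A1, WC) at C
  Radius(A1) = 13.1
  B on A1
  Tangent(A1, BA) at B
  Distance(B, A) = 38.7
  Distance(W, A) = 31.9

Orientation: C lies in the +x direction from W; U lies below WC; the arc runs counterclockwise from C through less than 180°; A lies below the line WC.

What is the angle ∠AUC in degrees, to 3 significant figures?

116°

W is at the origin; W and C share the same y with |WC| = 30.0 and C on the +x side, so C = (30.0, 0.00). A1 meets WC tangentially, so UC is at right angles to WC, so U = C + (0, -13.1) = (30.0, -13.1). Since UB ⟂ BA (tangency), |UA| = √(13.1² + 38.7²) = 40.9 regardless of where B sits on A1. So A lies on both circle(W, 31.9) and circle(U, 40.9); the below-WC intersection is A = (-6.63, -31.2). B is the foot of the tangent from A: B = (20.7, -3.84).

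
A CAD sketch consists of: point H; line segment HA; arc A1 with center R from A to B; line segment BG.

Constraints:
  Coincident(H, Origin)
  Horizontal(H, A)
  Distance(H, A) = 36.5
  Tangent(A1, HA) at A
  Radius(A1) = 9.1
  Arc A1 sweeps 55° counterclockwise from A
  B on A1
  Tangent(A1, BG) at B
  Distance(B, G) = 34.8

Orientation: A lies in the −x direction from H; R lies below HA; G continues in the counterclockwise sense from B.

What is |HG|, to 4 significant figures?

71.65

H is at the origin; HA is horizontal with |HA| = 36.5 and A on the −x side, so A = (-36.50, 0.000). Since A1 is tangent to HA there, RA ⟂ HA, so R = A + (0, -9.1) = (-36.50, -9.100). On A1, A sits at bearing 90° from R; a 55° counterclockwise sweep puts B at bearing 145°, so B = R + 9.1·(cos 145°, sin 145°) = (-43.95, -3.880). Tangency of A1 to BG means the radius RB is perpendicular to BG, so BG runs along (−sin 145°, cos 145°); with |BG| = 34.8, G = (-63.91, -32.39). Then |HG| = |G − H| = 71.65.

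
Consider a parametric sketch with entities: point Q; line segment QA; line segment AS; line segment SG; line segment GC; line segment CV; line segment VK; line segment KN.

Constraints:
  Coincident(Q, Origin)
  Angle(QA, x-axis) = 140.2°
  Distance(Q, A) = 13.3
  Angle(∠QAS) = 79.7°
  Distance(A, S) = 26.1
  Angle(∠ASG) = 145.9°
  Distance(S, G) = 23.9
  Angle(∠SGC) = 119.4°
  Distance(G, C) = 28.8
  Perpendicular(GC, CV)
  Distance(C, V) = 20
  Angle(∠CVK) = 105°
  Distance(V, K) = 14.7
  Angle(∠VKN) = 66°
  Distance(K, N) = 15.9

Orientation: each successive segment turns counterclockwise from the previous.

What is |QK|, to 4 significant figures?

22.64

Q is at the origin; QA runs at 140.2° with length 13.3, so A = (-10.22, 8.513). ∠QAS = 79.7° gives AS at -119.5° from the x-axis; with |AS| = 26.1, S = (-23.07, -14.20). ∠ASG = 145.9° gives SG at -85.40° from the x-axis; with |SG| = 23.9, G = (-21.15, -38.03). ∠SGC = 119.4° gives GC at -24.80° from the x-axis; with |GC| = 28.8, C = (4.990, -50.11). GC is perpendicular to CV, so CV runs at 65.20°; with |CV| = 20.0, V = (13.38, -31.95). ∠CVK = 105.0° gives VK at 140.2° from the x-axis; with |VK| = 14.7, K = (2.086, -22.54). Then |QK| = |K − Q| = 22.64.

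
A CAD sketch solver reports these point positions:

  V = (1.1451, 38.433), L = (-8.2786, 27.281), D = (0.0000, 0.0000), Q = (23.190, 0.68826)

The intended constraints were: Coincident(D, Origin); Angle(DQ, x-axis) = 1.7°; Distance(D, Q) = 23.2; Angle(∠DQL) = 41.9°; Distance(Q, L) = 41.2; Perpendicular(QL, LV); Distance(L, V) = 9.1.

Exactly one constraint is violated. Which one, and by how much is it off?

Distance(L, V) = 9.1 — off by 5.50.

D = (0.00, 0.00) ✓; DQ at 1.700° ✓; |DQ| = 23.20 ✓; ∠DQL = 41.90° ✓; |QL| = 41.20 ✓; ∠(QL, LV) = 90.00° ✓; |LV| = 14.60 ✗.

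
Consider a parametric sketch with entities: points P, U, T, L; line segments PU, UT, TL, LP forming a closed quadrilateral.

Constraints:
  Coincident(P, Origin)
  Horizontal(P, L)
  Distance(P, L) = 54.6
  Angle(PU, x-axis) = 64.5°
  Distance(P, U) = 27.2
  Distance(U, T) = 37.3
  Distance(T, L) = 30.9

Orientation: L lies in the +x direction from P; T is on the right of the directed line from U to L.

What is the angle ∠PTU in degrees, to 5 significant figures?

46.691°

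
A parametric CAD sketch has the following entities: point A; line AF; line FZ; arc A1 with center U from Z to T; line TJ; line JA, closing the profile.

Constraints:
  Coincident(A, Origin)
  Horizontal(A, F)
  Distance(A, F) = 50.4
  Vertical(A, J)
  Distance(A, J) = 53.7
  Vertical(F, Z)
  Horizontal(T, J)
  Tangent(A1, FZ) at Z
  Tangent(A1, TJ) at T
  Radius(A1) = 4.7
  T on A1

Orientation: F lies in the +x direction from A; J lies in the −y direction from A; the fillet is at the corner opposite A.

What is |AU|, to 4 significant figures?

67.00

A and J share the same x with |AJ| = 53.7 and J on the −y side, so J = (0.000, -53.70). The virtual corner opposite A is at (50.40, -53.70). A1 meets FZ tangentially, so UZ is at right angles to FZ and A1 meets TJ tangentially, so UT is at right angles to TJ, with radius 4.7, so the center U sits 4.7 in from both sides at U = (45.70, -49.00). Then |AU| = |U − A| = 67.00.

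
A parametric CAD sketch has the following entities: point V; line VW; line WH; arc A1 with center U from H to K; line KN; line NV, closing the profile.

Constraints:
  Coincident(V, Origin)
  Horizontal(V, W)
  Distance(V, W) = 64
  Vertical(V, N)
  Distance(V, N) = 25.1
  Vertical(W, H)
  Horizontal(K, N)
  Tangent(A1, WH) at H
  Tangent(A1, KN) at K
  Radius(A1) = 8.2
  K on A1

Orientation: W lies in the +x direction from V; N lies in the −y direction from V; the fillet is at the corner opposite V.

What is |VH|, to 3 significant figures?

66.2

The virtual corner opposite V is at (64.0, -25.1). Tangency of A1 to WH means the radius UH is perpendicular to WH and since A1 is tangent to KN there, UK ⟂ KN, with radius 8.2, so the center U sits 8.2 in from both sides at U = (55.8, -16.9). That places the tangent points at H = (64.0, -16.9) on WH and K = (55.8, -25.1) on KN. Then |VH| = |H − V| = 66.2.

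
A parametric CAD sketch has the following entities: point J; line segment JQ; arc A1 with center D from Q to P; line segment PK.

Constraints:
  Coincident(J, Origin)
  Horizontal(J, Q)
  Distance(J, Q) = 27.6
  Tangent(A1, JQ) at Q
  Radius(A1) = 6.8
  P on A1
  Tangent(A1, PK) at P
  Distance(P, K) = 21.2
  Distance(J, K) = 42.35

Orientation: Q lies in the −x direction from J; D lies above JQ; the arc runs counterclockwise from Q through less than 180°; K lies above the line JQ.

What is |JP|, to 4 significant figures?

23.68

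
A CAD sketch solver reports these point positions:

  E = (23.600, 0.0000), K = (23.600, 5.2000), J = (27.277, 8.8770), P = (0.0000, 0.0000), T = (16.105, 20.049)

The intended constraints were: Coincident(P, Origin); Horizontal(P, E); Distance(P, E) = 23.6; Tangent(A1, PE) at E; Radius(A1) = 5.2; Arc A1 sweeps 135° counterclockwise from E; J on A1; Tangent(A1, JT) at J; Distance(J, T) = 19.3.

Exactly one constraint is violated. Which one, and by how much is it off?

Distance(J, T) = 19.3 — off by 3.50.

P = (0.00, 0.00) ✓; P.y = 0.00, E.y = 0.00 ✓; |PE| = 23.60 ✓; ∠(KE, EP) = 90.00° ✓; |KE| = 5.200 ✓; bearing(K→J) − bearing(K→E) = 135.0° ✓; |KJ| = 5.200 ✓; ∠(KJ, JT) = 90.00° ✓; |JT| = 15.80 ✗.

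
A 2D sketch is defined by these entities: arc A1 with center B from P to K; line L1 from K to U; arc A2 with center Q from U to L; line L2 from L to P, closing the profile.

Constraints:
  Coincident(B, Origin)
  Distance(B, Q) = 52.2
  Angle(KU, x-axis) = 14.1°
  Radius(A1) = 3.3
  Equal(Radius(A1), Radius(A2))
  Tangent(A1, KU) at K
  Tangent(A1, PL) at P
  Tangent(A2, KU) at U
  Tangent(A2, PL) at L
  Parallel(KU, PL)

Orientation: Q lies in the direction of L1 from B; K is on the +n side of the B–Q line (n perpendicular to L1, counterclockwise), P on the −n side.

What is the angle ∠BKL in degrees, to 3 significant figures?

82.8°

The slot axis is L1's direction at 14.1°, so u = (cos 14.1°, sin 14.1°) = (0.970, 0.244) and n = (−sin 14.1°, cos 14.1°) = (-0.244, 0.970). B is at the origin and Q lies 52.2 along u from B, so Q = 52.2·u = (50.6, 12.7). Tangency of A1 to both parallel lines with radius 3.3 puts K and P at B ± 3.3·n: K = (-0.804, 3.20), P = (0.804, -3.20). Equal radii place U and L the same way about Q: U = Q + 3.3·n = (49.8, 15.9), L = Q − 3.3·n = (51.4, 9.52). Then cos ∠BKL = KB·KL / (|KB||KL|), giving 82.8°.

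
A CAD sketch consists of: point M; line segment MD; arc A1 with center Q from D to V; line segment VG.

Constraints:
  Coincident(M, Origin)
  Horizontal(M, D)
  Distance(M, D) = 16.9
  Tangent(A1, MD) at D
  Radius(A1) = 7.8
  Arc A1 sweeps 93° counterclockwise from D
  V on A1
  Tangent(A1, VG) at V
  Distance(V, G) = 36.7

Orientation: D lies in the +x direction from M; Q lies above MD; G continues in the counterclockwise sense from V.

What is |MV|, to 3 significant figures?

26.0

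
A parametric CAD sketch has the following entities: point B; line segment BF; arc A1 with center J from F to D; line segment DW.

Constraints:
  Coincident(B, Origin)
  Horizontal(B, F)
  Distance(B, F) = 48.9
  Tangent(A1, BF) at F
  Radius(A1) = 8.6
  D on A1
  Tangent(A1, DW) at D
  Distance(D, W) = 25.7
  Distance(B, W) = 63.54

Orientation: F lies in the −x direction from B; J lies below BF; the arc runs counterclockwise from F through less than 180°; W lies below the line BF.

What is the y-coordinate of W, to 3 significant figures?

-35.4

B is at the origin; B and F share the same y with |BF| = 48.9 and F on the −x side, so F = (-48.9, 0.00). A1 meets BF tangentially, so JF is at right angles to BF, so J = F + (0, -8.6) = (-48.9, -8.60). Since JD ⟂ DW (tangency), |JW| = √(8.6² + 25.7²) = 27.1 regardless of where D sits on A1. So W lies on both circle(B, 63.54) and circle(J, 27.1); the below-BF intersection is W = (-52.7, -35.4). D is the foot of the tangent from W: D = (-57.4, -10.1).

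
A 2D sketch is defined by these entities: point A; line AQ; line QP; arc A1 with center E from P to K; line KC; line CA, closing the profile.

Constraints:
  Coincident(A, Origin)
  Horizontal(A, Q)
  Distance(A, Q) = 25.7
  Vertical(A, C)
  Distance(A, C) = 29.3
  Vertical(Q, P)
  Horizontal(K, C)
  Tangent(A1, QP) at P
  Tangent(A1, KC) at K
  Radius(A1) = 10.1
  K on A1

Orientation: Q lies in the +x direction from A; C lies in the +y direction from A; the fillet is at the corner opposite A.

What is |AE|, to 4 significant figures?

24.74

A is at the origin; A and Q share the same y with |AQ| = 25.7 and Q on the +x side, so Q = (25.70, 0.000). A and C share the same x with |AC| = 29.3 and C on the +y side, so C = (0.000, 29.30). The virtual corner opposite A is at (25.70, 29.30). The tangent condition forces EP to be normal to QP and tangency of A1 to KC means the radius EK is perpendicular to KC, with radius 10.1, so the center E sits 10.1 in from both sides at E = (15.60, 19.20). Then |AE| = |E − A| = 24.74.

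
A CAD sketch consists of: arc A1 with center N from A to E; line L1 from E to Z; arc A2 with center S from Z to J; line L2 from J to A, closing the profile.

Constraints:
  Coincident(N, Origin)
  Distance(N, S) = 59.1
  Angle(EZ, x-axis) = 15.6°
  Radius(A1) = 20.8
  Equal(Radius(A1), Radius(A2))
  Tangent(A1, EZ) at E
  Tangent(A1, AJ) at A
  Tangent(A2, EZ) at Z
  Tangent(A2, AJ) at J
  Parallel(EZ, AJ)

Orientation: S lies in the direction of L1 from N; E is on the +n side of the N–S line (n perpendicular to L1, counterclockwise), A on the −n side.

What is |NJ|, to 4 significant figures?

62.65

The slot axis is L1's direction at 15.6°, so u = (cos 15.6°, sin 15.6°) = (0.9632, 0.2689) and n = (−sin 15.6°, cos 15.6°) = (-0.2689, 0.9632). N is at the origin and S lies 59.1 along u from N, so S = 59.1·u = (56.92, 15.89). Tangency of A1 to both parallel lines with radius 20.8 puts E and A at N ± 20.8·n: E = (-5.594, 20.03), A = (5.594, -20.03). Equal radii place Z and J the same way about S: Z = S + 20.8·n = (51.33, 35.93), J = S − 20.8·n = (62.52, -4.141). Then |NJ| = |J − N| = 62.65.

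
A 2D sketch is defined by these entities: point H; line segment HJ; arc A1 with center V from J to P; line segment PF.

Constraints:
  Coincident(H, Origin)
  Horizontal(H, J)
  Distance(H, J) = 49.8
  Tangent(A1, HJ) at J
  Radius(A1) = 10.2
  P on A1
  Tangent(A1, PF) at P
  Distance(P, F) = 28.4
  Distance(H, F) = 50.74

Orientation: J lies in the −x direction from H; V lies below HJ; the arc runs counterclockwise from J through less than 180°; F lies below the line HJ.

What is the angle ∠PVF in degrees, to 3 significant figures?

70.2°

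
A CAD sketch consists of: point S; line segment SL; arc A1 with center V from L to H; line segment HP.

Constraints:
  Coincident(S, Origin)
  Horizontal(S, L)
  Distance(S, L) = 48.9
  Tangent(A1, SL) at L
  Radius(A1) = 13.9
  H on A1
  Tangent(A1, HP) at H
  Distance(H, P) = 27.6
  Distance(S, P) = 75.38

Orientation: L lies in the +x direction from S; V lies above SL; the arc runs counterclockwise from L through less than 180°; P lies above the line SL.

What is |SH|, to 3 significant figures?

64.3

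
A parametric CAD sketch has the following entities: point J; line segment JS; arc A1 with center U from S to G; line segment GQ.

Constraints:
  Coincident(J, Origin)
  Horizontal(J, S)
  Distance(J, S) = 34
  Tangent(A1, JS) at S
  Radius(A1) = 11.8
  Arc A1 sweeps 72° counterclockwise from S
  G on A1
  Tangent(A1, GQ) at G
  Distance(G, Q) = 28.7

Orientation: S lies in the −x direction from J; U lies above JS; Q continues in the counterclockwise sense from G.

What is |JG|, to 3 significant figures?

24.2

Tangency of A1 to JS means the radius US is perpendicular to JS, so U = S + (0, 11.8) = (-34.0, 11.8). On A1, S sits at bearing -90° from U; a 72° counterclockwise sweep puts G at bearing -18°, so G = U + 11.8·(cos -18°, sin -18°) = (-22.8, 8.15). Then |JG| = |G − J| = 24.2.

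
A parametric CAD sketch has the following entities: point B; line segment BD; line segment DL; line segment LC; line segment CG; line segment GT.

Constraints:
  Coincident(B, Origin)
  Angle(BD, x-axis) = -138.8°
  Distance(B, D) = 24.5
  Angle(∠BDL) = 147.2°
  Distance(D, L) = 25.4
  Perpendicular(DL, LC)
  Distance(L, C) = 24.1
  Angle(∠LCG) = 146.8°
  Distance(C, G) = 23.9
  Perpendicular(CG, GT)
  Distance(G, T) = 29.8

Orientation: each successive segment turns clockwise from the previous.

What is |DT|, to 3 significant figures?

30.5

B is at the origin; BD runs at -138.8° with length 24.5, so D = (-18.4, -16.1). ∠BDL = 147.2° gives DL at -172° from the x-axis; with |DL| = 25.4, L = (-43.6, -19.8). DL is perpendicular to LC, so LC runs at 98.4°; with |LC| = 24.1, C = (-47.1, 3.99). ∠LCG = 146.8° gives CG at 65.2° from the x-axis; with |CG| = 23.9, G = (-37.1, 25.7). CG ⟂ GT, so GT runs at -24.8°; with |GT| = 29.8, T = (-10.0, 13.2). Then |DT| = |T − D| = 30.5.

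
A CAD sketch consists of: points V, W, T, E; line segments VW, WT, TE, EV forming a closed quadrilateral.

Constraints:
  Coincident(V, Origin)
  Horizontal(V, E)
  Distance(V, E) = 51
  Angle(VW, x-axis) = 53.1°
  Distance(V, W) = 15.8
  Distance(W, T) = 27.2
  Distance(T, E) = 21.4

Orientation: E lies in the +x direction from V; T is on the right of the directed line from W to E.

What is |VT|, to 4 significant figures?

30.60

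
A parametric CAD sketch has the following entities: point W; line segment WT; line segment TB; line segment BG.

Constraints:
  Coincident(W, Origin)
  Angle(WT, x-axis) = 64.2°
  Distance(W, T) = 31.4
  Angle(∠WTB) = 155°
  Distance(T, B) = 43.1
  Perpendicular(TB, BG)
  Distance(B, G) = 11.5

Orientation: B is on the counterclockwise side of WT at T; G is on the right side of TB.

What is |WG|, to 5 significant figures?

75.724

W is at the origin; WT runs at 64.2° with length 31.4, so T = 31.4·(cos 64.2°, sin 64.2°) = (13.666, 28.270). ∠WTB = 155.0°, so TB runs at 64.2° + (180° − 155.0°) = 89.200° from the x-axis; with |TB| = 43.1, B = T + 43.1·(cos 89.200°, sin 89.200°) = (14.268, 71.366). TB is perpendicular to BG; with |BG| = 11.5 on the right of TB, G = B + 11.5·(0.99990, -0.013962) = (25.767, 71.205). Then |WG| = |G − W| = 75.724.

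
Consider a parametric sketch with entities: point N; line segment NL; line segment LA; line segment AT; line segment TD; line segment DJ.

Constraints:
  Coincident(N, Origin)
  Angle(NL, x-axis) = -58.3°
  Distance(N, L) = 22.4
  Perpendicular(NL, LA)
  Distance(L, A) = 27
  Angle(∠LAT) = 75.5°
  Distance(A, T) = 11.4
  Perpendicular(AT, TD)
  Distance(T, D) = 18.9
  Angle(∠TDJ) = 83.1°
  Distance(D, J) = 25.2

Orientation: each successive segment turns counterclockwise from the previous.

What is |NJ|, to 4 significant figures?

42.32

N is at the origin; NL runs at -58.3° with length 22.4, so L = (11.77, -19.06). The perpendicularity gives LA at right angles to NL, so LA runs at 31.70°; with |LA| = 27.0, A = (34.74, -4.870). ∠LAT = 75.5° gives AT at 136.2° from the x-axis; with |AT| = 11.4, T = (26.51, 3.020). AT is perpendicular to TD, so TD runs at -133.8°; with |TD| = 18.9, D = (13.43, -10.62). ∠TDJ = 83.1° gives DJ at -36.90° from the x-axis; with |DJ| = 25.2, J = (33.58, -25.75). Then |NJ| = |J − N| = 42.32.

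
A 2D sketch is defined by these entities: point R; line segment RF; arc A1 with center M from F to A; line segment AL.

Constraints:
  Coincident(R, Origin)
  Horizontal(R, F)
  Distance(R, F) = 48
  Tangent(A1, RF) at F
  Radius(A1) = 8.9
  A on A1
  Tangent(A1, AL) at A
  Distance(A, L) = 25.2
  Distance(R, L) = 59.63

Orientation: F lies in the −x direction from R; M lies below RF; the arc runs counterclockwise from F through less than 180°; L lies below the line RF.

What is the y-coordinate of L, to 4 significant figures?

-35.62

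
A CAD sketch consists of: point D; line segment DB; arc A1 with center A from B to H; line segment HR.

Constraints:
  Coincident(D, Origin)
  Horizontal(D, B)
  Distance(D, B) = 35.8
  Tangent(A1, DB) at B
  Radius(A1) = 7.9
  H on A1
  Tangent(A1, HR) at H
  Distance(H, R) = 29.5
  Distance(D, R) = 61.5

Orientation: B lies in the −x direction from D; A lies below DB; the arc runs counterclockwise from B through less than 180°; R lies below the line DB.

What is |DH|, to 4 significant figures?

43.83

Checks: D.y = 0.00, B.y = 0.00 ✓; |AB| = 7.900 ✓; |AH| = 7.900 ✓; ∠(AH, HR) = 90.00° ✓; |HR| = 29.50 ✓; |DR| = 61.50 ✓.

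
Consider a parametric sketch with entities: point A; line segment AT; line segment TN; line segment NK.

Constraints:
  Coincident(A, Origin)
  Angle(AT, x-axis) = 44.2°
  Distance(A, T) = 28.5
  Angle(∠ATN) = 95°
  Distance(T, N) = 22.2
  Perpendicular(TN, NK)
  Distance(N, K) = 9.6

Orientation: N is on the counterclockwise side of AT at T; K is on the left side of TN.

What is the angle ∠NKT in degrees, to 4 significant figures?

66.61°

A is at the origin; AT runs at 44.2° with length 28.5, so T = 28.5·(cos 44.2°, sin 44.2°) = (20.43, 19.87). ∠ATN = 95.0°, so TN runs at 44.2° + (180° − 95.0°) = 129.2° from the x-axis; with |TN| = 22.2, N = T + 22.2·(cos 129.2°, sin 129.2°) = (6.401, 37.07). TN ⟂ NK; with |NK| = 9.6 on the left of TN, K = N + 9.6·(-0.7749, -0.6320) = (-1.039, 31.01). Then cos ∠NKT = KN·KT / (|KN||KT|), giving 66.61°.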